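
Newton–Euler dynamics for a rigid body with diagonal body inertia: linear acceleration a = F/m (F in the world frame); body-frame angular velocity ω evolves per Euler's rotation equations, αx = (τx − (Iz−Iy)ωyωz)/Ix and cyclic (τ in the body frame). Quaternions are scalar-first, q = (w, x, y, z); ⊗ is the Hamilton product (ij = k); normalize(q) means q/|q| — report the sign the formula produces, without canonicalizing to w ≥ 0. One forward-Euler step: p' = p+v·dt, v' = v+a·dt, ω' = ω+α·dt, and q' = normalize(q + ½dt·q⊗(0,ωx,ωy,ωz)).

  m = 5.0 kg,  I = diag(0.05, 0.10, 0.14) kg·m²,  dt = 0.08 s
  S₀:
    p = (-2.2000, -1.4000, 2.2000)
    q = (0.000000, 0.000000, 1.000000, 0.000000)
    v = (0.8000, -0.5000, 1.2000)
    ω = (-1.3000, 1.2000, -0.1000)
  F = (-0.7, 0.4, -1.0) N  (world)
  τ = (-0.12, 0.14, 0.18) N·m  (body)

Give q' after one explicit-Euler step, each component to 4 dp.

2q̇ = q⊗(0,ω) = (-1.2000000, -0.1000000, 0.0000000, 1.3000000)
q' = normalize(q + ½dt·q⊗(0,ω)) = (-0.0479, -0.0040, 0.9975, 0.0519)

q' = (-0.0479, -0.0040, 0.9975, 0.0519)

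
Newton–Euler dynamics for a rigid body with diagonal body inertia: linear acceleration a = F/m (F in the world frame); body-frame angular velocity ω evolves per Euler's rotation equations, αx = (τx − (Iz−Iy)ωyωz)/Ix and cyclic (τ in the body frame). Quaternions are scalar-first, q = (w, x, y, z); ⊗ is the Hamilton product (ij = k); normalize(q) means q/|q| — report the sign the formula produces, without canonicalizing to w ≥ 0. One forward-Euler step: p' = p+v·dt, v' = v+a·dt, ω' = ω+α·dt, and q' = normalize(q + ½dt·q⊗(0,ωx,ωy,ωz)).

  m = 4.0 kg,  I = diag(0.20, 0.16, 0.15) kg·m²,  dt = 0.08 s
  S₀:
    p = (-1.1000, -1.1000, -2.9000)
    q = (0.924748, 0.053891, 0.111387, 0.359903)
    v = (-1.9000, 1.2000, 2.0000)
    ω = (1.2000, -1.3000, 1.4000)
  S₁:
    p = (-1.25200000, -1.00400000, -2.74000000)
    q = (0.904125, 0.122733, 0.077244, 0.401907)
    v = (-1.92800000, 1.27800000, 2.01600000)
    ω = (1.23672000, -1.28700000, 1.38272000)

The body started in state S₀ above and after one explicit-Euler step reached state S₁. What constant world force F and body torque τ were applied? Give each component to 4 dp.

v₁ − v₀ = (-0.02800000, 0.07800000, 0.01600000)
F = m·Δv/dt = (-1.4000, 3.9000, 0.8000)
Δω = ω₁−ω₀ = (0.03672000, 0.01300000, -0.01728000)
precession coupling = (0.0182, 0.0840, 0.0624)
applied torque τ = (0.1100, 0.1100, 0.0300)

F = (-1.4000, 3.9000, 0.8000)
τ = (0.1100, 0.1100, 0.0300)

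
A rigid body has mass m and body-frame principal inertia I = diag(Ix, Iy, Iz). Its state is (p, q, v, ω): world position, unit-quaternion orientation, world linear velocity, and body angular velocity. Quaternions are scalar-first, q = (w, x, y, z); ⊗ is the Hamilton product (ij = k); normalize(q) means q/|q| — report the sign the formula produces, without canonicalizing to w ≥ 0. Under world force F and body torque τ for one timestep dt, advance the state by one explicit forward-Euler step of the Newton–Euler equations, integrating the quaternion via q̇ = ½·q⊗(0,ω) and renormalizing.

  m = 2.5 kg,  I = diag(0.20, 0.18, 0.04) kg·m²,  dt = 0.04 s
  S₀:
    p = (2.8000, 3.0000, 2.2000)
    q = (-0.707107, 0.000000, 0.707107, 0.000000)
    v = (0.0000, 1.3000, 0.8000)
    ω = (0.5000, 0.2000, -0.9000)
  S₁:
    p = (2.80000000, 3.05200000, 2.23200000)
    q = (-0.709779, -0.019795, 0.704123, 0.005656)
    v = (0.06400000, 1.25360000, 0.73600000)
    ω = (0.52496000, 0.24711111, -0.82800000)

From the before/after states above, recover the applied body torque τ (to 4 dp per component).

τ = (0.1500, 0.1400, 0.0700)

Δω = ω₁−ω₀ = (0.02496000, 0.04711111, 0.07200000)
ω₀×(Iω₀) = (0.0252, -0.0720, -0.0020)
I·α + gyro = (0.1500, 0.1400, 0.0700)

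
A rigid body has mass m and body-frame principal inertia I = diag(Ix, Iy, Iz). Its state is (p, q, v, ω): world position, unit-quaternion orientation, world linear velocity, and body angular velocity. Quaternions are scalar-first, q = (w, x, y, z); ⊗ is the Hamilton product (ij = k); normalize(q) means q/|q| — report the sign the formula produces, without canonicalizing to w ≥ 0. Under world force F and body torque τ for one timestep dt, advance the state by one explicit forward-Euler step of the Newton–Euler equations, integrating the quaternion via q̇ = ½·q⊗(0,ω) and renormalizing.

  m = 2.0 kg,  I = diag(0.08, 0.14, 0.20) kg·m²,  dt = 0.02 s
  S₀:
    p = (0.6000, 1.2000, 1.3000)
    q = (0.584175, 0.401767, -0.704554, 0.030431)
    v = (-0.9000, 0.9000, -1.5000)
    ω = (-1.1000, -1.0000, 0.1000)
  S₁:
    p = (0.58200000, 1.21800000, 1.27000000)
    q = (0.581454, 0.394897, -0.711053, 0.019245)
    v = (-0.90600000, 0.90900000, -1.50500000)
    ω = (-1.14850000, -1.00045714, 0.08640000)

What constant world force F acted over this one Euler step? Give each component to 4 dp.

F = (-0.6000, 0.9000, -0.5000)

Δv = v₁−v₀ = (-0.00600000, 0.00900000, -0.00500000)
F = m·Δv/dt = (-0.6000, 0.9000, -0.5000)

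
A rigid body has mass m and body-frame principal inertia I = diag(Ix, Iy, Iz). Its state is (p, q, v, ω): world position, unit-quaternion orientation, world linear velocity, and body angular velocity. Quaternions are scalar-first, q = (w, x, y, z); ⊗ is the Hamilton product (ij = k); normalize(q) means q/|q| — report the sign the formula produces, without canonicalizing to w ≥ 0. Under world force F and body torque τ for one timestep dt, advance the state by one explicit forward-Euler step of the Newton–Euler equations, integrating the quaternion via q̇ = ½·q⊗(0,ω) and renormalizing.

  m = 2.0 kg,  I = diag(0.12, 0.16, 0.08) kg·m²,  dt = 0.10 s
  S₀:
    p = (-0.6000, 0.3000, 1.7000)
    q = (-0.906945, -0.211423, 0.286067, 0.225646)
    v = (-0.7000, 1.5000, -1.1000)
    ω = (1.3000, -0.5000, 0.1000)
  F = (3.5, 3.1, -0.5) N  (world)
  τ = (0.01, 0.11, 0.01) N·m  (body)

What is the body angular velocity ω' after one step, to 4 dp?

ω' = (1.3050, -0.4345, 0.1450)

precession coupling ω×(Iω) = (0.0040, 0.0052, -0.0260)
α = I⁻¹(τ − ω×Iω) = (0.0500, 0.6550, 0.4500)
new body rate ω' = (1.3050, -0.4345, 0.1450)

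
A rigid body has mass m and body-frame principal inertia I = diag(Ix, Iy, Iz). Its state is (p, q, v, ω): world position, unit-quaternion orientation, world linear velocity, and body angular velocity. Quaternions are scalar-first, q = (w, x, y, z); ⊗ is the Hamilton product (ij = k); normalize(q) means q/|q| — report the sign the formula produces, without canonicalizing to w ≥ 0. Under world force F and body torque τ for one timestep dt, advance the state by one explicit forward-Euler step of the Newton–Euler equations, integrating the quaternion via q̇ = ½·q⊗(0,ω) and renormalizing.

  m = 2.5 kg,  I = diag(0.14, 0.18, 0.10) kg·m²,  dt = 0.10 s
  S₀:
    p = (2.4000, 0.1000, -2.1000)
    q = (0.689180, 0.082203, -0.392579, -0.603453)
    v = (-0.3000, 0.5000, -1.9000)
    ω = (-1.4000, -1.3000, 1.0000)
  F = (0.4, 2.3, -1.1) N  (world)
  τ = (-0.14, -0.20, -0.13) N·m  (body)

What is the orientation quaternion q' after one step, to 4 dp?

q⊗(0,ω) = (0.2081845, -2.1419199, -0.1333028, 0.0327055)
q + ½dt·q⊗(0,ω), renormalized = (0.6956, -0.0247, -0.3969, -0.5983)

q' = (0.6956, -0.0247, -0.3969, -0.5983)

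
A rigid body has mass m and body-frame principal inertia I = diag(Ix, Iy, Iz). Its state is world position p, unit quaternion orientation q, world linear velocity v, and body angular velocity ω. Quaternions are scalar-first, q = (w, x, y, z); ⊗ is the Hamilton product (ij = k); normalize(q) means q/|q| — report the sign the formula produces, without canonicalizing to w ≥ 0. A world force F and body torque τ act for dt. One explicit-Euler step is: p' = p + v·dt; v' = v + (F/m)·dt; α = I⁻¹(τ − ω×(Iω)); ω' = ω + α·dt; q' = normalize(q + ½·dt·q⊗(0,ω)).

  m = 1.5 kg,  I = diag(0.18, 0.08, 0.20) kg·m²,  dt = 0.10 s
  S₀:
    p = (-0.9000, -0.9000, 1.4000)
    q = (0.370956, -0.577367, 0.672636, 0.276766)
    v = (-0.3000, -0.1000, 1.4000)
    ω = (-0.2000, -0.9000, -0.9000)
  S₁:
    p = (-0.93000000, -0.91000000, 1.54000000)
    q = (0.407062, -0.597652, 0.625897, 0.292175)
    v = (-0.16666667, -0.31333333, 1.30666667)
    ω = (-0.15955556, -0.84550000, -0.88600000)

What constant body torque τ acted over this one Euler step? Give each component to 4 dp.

τ = (0.1700, 0.0400, 0.0100)

rate change Δω = (0.04044444, 0.05450000, 0.01400000)
gyro term ω₀×Iω₀ = (0.0972, -0.0036, -0.0180)
τ = I·(Δω/dt) + ω₀×(Iω₀) = (0.1700, 0.0400, 0.0100)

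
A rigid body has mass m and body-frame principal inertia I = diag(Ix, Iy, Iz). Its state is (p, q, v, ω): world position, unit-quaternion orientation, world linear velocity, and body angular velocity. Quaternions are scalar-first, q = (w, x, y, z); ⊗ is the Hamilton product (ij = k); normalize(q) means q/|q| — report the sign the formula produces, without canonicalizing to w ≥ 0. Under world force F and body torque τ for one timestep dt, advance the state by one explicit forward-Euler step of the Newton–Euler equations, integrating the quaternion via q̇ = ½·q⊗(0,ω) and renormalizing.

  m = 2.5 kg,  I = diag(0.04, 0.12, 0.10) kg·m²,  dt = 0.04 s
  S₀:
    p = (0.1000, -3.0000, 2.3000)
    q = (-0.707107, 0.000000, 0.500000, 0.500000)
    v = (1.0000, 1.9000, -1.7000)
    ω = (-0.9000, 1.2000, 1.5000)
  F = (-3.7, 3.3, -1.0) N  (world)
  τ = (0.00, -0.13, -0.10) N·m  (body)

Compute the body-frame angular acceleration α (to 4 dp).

gyro term ω×Iω = (-0.0360, 0.0810, -0.0864)
(τ − ω×Iω)/I = (0.9000, -1.7583, -0.1360)

α = (0.9000, -1.7583, -0.1360)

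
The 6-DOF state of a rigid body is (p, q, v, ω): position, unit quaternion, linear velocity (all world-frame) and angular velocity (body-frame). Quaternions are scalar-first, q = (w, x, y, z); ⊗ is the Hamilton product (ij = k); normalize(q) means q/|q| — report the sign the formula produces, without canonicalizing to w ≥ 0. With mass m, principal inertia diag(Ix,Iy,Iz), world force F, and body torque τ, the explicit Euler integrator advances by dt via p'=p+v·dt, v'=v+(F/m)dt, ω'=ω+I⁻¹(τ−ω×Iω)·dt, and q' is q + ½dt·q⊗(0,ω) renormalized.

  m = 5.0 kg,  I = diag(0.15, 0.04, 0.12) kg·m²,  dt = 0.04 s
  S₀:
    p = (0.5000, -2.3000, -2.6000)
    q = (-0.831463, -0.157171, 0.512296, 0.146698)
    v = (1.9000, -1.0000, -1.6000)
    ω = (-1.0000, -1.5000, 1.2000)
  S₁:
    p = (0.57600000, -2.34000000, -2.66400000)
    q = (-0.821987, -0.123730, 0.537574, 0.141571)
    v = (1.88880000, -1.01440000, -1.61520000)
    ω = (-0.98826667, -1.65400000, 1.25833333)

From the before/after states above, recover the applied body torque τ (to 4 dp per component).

τ = (-0.1000, -0.1900, 0.0100)

ω₁ − ω₀ = (0.01173333, -0.15400000, 0.05833333)
ω₀×(Iω₀) = (-0.1440, -0.0360, -0.1650)
τ = I·(Δω/dt) + ω₀×(Iω₀) = (-0.1000, -0.1900, 0.0100)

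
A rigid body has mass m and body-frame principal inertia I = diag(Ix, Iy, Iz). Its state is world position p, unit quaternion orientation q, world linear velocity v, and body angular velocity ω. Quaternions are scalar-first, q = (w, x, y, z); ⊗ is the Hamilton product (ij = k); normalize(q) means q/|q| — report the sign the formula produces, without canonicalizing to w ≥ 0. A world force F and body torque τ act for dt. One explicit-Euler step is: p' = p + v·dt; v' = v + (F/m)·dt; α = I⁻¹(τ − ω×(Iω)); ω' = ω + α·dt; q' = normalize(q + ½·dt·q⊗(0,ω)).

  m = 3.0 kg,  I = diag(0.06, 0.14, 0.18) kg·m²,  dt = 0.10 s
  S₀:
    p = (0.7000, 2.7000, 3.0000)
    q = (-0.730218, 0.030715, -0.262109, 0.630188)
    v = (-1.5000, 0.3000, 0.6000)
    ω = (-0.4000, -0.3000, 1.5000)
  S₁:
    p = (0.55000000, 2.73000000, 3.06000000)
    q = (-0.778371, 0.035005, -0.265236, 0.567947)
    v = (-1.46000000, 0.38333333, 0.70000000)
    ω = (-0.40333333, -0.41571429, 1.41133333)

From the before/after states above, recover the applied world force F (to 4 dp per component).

Δv = v₁−v₀ = (0.04000000, 0.08333333, 0.10000000)
applied force F = (1.2000, 2.5000, 3.0000)

F = (1.2000, 2.5000, 3.0000)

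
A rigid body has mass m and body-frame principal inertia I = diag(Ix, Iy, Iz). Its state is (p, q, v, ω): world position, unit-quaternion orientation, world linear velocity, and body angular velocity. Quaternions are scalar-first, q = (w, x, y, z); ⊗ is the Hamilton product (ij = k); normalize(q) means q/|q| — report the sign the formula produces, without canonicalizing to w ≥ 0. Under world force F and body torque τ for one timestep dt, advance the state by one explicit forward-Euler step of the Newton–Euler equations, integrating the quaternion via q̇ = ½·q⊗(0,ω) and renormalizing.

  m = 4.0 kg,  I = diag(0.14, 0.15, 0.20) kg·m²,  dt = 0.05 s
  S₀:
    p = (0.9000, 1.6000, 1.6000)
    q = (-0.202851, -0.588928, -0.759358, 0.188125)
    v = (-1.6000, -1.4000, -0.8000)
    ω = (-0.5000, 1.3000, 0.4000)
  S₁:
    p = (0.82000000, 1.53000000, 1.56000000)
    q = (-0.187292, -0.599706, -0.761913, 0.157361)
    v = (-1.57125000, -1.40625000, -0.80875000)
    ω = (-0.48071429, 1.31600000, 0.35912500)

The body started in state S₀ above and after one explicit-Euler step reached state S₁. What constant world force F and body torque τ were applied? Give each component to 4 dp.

F = (2.3000, -0.5000, -0.7000)
τ = (0.0800, 0.0600, -0.1700)

rate change Δω = (0.01928571, 0.01600000, -0.04087500)
applied torque τ = (0.0800, 0.0600, -0.1700)
Δv = v₁−v₀ = (0.02875000, -0.00625000, -0.00875000)
m·(v₁−v₀)/dt = (2.3000, -0.5000, -0.7000)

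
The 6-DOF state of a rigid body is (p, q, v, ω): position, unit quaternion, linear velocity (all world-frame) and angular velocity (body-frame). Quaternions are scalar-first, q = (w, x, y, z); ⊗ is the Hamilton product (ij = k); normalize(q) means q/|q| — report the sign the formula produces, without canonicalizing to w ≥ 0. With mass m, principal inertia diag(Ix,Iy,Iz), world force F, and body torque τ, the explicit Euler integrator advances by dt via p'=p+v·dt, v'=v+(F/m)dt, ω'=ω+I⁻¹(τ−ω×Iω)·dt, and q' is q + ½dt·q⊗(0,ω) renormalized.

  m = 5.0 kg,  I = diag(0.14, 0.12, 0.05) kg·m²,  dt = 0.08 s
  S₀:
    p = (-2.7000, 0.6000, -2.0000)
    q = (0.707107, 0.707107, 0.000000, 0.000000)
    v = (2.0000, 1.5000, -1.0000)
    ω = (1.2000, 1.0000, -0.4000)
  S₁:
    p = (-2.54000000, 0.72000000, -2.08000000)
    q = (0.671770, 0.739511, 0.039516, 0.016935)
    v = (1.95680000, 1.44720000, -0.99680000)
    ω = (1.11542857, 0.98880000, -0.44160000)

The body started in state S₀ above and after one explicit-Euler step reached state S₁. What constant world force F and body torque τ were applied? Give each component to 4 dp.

F = (-2.7000, -3.3000, 0.2000)
τ = (-0.1200, -0.0600, -0.0500)

Δv = v₁−v₀ = (-0.04320000, -0.05280000, 0.00320000)
applied force F = (-2.7000, -3.3000, 0.2000)
ω₁ − ω₀ = (-0.08457143, -0.01120000, -0.04160000)
I·α + gyro = (-0.1200, -0.0600, -0.0500)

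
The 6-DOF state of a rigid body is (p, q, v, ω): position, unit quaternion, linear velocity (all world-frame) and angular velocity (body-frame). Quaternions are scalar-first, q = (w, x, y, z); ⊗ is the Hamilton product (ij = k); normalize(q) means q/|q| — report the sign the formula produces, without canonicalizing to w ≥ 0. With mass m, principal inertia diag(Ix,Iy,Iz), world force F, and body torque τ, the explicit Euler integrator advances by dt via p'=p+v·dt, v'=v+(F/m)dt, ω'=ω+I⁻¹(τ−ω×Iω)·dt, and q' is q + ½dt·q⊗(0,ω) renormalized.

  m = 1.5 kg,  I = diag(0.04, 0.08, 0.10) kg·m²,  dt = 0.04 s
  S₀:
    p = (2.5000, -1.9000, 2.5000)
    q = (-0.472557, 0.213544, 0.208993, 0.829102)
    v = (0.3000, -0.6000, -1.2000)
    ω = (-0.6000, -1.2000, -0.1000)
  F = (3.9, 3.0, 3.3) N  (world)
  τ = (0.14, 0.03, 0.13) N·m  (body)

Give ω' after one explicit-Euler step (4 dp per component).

ω' = (-0.4624, -1.1832, -0.0595)

ω×(Iω) gyroscopic = (0.0024, -0.0036, 0.0288)
(τ − ω×Iω)/I = (3.4400, 0.4200, 1.0120)
ω' = ω + α·dt = (-0.4624, -1.1832, -0.0595)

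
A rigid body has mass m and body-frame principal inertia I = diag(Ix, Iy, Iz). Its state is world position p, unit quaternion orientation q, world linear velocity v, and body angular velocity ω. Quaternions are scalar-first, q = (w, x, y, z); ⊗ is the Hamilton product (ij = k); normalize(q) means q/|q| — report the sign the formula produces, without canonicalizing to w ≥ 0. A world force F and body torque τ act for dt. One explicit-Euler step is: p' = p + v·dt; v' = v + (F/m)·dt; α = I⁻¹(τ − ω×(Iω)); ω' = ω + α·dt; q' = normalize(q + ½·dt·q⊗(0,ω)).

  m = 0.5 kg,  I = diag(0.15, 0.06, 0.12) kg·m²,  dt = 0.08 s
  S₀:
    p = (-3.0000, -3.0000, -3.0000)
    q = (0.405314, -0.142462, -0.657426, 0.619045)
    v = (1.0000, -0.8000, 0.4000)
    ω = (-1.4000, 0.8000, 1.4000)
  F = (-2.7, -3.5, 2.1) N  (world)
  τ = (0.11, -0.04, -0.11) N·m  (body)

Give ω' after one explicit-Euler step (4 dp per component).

ω' = (-1.3772, 0.8251, 1.2595)

gyro term ω×Iω = (0.0672, -0.0588, 0.1008)
α = I⁻¹(τ − ω×Iω) = (0.2853, 0.3133, -1.7567)
new body rate ω' = (-1.3772, 0.8251, 1.2595)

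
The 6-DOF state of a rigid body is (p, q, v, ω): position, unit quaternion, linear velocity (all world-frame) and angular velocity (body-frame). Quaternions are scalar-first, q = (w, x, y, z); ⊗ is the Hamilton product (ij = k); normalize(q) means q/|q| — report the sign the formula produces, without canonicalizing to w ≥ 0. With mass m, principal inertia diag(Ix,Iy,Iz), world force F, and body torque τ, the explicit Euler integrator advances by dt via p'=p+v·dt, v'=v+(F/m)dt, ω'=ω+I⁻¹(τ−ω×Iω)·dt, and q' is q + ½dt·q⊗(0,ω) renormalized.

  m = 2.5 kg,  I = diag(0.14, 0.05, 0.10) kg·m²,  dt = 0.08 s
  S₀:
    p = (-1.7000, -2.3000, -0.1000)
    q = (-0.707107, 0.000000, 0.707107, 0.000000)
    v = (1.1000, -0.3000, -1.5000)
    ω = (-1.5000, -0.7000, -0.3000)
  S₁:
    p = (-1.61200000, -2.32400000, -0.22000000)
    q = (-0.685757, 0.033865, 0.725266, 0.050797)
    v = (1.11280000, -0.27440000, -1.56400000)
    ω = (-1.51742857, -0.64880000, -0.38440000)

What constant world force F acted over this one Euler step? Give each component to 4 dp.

Δv = v₁−v₀ = (0.01280000, 0.02560000, -0.06400000)
applied force F = (0.4000, 0.8000, -2.0000)

F = (0.4000, 0.8000, -2.0000)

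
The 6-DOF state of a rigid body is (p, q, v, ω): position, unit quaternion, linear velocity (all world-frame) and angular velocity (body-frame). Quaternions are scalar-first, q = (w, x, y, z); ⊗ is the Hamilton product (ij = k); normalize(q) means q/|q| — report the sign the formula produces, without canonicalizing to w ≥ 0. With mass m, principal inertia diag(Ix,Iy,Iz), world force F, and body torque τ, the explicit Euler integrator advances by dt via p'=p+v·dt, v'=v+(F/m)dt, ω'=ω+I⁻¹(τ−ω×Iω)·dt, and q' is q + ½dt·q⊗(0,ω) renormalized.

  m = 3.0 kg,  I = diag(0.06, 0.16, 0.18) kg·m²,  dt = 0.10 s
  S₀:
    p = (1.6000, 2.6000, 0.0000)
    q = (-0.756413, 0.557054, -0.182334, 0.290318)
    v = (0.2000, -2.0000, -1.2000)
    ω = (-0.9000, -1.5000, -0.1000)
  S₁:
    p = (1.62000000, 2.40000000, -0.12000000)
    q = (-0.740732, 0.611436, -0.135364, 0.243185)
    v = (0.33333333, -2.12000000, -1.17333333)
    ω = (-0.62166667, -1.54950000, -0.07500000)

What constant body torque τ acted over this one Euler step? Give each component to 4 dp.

Δω = ω₁−ω₀ = (0.27833333, -0.04950000, 0.02500000)
precession coupling = (0.0030, -0.0108, 0.1350)
applied torque τ = (0.1700, -0.0900, 0.1800)

τ = (0.1700, -0.0900, 0.1800)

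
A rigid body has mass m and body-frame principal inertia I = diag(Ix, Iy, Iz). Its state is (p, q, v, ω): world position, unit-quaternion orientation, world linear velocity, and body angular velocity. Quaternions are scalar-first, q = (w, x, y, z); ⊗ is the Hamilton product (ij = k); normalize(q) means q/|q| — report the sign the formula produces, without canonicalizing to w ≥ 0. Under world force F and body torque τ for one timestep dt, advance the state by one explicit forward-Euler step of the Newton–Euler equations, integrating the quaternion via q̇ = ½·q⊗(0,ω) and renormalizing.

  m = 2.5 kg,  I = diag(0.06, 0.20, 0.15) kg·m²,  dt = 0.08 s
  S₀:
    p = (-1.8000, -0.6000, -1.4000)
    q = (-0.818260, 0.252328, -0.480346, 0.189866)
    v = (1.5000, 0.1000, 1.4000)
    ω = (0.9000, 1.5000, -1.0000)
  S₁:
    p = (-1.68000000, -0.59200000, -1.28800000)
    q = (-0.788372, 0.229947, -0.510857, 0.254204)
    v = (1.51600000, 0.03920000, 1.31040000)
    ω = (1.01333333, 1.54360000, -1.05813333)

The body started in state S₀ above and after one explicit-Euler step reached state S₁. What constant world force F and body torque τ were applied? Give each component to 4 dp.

v₁ − v₀ = (0.01600000, -0.06080000, -0.08960000)
m·(v₁−v₀)/dt = (0.5000, -1.9000, -2.8000)
rate change Δω = (0.11333333, 0.04360000, -0.05813333)
I·α + gyro = (0.1600, 0.1900, 0.0800)

F = (0.5000, -1.9000, -2.8000)
τ = (0.1600, 0.1900, 0.0800)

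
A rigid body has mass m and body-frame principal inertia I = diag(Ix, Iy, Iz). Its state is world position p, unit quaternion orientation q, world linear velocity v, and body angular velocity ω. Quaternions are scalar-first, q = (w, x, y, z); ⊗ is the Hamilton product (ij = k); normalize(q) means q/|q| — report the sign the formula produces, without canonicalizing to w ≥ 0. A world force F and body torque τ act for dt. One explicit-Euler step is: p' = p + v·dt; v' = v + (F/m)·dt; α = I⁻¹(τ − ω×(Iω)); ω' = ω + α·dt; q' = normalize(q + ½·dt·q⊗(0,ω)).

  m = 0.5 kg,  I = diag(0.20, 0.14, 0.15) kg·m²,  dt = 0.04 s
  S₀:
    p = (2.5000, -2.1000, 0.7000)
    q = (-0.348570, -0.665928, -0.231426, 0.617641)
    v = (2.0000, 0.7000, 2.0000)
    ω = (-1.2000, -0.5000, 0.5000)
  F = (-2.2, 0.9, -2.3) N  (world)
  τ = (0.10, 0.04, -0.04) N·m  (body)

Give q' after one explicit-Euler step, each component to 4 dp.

q' = (-0.3729, -0.6534, -0.2360, 0.6150)

Hamilton product q⊗(0,ω) = (-1.2236471, 0.6113915, -0.2339202, -0.1190322)
updated quaternion q' = (-0.3729, -0.6534, -0.2360, 0.6150)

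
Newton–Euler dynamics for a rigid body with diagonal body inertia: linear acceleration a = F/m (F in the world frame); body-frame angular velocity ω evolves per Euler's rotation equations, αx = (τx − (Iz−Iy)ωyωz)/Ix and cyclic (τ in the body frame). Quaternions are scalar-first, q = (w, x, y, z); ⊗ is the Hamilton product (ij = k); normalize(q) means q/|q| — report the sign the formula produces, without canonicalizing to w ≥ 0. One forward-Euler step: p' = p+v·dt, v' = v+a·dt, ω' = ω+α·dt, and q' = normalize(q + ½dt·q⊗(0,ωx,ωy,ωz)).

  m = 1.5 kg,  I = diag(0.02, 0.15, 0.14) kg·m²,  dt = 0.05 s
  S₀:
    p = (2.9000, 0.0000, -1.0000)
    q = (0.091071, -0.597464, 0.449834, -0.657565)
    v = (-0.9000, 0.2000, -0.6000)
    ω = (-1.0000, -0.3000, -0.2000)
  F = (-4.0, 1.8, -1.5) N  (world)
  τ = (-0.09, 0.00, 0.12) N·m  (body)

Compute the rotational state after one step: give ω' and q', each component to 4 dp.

α = I⁻¹(τ − ω×Iω) = (-4.4700, 0.1600, 0.5786)
ω + α·dt = (-1.2235, -0.2920, -0.1711)
2q̇ = q⊗(0,ω) = (-0.5940268, -0.3783073, 0.5107509, 0.6108590)
q + ½dt·q⊗(0,ω), renormalized = (0.0762, -0.6067, 0.4624, -0.6421)

ω' = (-1.2235, -0.2920, -0.1711)
q' = (0.0762, -0.6067, 0.4624, -0.6421)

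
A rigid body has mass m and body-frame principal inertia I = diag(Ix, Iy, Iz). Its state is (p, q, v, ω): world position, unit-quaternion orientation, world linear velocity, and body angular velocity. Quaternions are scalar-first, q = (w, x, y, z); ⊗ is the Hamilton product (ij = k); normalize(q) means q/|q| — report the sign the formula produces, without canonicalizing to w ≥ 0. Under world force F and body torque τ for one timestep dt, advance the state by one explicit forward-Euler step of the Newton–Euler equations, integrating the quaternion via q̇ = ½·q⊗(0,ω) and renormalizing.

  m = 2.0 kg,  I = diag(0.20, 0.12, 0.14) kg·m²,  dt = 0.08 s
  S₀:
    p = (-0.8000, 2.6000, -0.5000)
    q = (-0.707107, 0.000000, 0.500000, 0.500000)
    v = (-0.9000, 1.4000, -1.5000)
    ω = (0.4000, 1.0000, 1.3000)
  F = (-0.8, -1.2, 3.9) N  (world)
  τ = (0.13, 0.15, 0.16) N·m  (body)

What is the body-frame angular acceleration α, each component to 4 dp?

ω×(Iω) gyroscopic = (0.0260, 0.0312, -0.0320)
angular accel α = (0.5200, 0.9900, 1.3714)

α = (0.5200, 0.9900, 1.3714)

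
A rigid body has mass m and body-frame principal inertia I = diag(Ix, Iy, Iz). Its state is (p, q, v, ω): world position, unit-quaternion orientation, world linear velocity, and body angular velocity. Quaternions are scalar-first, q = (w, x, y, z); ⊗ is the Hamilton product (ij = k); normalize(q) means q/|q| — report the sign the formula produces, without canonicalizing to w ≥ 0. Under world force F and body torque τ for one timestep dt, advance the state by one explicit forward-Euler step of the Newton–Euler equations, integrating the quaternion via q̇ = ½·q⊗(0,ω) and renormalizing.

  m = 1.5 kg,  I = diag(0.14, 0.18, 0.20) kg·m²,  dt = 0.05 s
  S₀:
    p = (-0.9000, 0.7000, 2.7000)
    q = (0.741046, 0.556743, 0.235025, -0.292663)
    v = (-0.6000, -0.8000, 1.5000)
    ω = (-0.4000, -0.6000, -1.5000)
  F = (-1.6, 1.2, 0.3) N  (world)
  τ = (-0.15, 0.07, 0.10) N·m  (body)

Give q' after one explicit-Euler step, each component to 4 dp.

q' = (0.7385, 0.5357, 0.2475, -0.3262)

Hamilton product q⊗(0,ω) = (-0.0752823, -0.8245537, 0.5075521, -1.3516048)
updated quaternion q' = (0.7385, 0.5357, 0.2475, -0.3262)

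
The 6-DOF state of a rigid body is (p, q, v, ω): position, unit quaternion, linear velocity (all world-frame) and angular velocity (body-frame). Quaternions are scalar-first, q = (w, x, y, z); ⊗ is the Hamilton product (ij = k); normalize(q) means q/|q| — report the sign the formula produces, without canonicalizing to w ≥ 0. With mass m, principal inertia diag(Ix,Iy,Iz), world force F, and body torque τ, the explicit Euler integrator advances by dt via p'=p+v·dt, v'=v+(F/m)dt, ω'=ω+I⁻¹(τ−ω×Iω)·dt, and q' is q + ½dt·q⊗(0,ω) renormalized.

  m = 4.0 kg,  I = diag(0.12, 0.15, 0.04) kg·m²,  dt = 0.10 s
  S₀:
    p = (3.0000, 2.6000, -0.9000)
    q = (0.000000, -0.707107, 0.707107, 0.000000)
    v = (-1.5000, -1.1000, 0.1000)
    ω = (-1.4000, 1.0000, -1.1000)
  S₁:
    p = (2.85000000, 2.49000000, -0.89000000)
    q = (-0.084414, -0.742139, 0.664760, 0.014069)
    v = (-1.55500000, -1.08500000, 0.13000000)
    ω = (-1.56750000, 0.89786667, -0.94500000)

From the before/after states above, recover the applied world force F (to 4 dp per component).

Δv = v₁−v₀ = (-0.05500000, 0.01500000, 0.03000000)
applied force F = (-2.2000, 0.6000, 1.2000)

F = (-2.2000, 0.6000, 1.2000)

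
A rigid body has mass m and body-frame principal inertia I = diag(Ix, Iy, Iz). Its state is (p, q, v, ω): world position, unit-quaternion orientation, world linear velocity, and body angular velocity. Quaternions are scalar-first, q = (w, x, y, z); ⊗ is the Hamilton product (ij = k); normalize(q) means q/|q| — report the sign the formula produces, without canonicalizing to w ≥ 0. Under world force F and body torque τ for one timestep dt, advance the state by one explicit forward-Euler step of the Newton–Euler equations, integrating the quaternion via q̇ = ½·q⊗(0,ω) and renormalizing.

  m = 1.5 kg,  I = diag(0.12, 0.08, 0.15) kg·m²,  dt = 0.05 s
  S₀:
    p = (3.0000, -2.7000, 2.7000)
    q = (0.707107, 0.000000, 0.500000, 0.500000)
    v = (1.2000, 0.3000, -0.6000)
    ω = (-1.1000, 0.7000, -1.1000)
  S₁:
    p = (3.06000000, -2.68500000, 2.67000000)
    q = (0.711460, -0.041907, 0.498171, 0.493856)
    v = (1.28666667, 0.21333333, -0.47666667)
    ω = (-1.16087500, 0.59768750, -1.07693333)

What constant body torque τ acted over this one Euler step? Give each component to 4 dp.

τ = (-0.2000, -0.2000, 0.1000)

Δω = ω₁−ω₀ = (-0.06087500, -0.10231250, 0.02306667)
τ = I·(Δω/dt) + ω₀×(Iω₀) = (-0.2000, -0.2000, 0.1000)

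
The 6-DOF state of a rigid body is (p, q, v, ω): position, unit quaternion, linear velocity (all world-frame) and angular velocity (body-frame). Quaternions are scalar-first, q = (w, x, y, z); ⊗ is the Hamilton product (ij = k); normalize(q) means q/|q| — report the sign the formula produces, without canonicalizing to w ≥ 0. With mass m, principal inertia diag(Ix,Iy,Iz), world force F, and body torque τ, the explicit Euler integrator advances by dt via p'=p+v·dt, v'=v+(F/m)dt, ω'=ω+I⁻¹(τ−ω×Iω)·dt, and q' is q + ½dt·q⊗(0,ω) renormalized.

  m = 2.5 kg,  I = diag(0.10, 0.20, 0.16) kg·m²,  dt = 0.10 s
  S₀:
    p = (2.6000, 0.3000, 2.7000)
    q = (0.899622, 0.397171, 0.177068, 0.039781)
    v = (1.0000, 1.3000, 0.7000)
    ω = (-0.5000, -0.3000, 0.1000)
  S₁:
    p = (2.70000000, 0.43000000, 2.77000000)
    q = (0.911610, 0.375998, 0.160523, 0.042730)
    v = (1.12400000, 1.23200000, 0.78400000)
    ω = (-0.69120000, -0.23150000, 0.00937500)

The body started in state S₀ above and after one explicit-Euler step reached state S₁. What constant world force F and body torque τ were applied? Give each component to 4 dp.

velocity change Δv = (0.12400000, -0.06800000, 0.08400000)
m·(v₁−v₀)/dt = (3.1000, -1.7000, 2.1000)
rate change Δω = (-0.19120000, 0.06850000, -0.09062500)
I·α + gyro = (-0.1900, 0.1400, -0.1300)

F = (3.1000, -1.7000, 2.1000)
τ = (-0.1900, 0.1400, -0.1300)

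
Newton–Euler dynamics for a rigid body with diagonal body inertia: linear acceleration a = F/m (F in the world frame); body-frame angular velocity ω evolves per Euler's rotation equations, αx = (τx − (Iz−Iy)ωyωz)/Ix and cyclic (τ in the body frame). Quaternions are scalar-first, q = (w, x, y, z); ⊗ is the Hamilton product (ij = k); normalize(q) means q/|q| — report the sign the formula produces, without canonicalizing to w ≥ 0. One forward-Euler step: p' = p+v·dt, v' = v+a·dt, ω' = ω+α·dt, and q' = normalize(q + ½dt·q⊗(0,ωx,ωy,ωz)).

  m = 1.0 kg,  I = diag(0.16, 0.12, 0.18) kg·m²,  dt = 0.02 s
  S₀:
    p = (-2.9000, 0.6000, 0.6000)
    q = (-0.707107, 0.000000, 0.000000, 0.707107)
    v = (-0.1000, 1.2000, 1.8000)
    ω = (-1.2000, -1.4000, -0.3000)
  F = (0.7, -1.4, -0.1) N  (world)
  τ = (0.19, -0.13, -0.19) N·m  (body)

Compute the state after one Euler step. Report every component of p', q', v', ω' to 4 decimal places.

p' = (-2.9020, 0.6240, 0.6360)
q' = (-0.7049, 0.0184, 0.0014, 0.7091)
v' = (-0.0860, 1.1720, 1.7980)
ω' = (-1.1794, -1.4205, -0.3136)

new position p' = (-2.9020, 0.6240, 0.6360)
v + (F/m)dt = (-0.0860, 1.1720, 1.7980)
ω×(Iω) gyroscopic = (0.0252, -0.0072, -0.0672)
angular accel α = (1.0300, -1.0233, -0.6822)
new body rate ω' = (-1.1794, -1.4205, -0.3136)
Hamilton product q⊗(0,ω) = (0.2121321, 1.8384782, 0.1414214, 0.2121321)
q' = normalize(q + ½dt·q⊗(0,ω)) = (-0.7049, 0.0184, 0.0014, 0.7091)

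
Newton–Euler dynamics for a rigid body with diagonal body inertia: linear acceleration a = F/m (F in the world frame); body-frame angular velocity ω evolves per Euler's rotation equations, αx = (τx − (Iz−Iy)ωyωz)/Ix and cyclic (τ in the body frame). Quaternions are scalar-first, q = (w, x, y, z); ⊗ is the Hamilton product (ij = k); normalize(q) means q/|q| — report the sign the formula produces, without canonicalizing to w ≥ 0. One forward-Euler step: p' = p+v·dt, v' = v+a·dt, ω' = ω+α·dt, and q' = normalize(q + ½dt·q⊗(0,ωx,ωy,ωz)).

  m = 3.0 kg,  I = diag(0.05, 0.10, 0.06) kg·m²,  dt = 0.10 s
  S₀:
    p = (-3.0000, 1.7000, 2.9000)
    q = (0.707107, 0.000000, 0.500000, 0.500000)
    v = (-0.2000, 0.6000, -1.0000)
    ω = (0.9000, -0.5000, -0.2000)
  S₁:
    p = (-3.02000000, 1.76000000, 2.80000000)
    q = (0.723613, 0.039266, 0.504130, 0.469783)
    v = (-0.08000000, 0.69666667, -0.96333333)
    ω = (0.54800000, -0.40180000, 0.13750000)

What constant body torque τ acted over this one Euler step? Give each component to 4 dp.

τ = (-0.1800, 0.1000, 0.1800)

ω₁ − ω₀ = (-0.35200000, 0.09820000, 0.33750000)
gyro term ω₀×Iω₀ = (-0.0040, 0.0018, -0.0225)
τ = I·(Δω/dt) + ω₀×(Iω₀) = (-0.1800, 0.1000, 0.1800)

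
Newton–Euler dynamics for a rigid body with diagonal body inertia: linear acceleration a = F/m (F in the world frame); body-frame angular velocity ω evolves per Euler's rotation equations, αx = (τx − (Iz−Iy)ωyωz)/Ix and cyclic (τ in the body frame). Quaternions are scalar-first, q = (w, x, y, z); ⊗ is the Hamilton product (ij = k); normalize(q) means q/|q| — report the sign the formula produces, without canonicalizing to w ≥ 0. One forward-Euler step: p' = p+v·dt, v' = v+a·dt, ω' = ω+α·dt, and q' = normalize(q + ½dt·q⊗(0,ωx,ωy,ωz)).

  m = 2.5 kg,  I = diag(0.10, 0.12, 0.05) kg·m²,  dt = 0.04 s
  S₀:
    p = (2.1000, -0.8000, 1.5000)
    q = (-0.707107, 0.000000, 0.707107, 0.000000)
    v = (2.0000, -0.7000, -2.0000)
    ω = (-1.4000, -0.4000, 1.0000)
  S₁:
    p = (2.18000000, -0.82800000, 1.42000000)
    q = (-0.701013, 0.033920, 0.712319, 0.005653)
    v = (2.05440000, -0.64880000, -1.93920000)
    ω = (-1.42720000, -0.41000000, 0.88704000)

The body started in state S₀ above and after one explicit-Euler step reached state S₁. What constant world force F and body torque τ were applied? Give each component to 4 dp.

F = (3.4000, 3.2000, 3.8000)
τ = (-0.0400, -0.1000, -0.1300)

velocity change Δv = (0.05440000, 0.05120000, 0.06080000)
F = m·Δv/dt = (3.4000, 3.2000, 3.8000)
rate change Δω = (-0.02720000, -0.01000000, -0.11296000)
τ = I·(Δω/dt) + ω₀×(Iω₀) = (-0.0400, -0.1000, -0.1300)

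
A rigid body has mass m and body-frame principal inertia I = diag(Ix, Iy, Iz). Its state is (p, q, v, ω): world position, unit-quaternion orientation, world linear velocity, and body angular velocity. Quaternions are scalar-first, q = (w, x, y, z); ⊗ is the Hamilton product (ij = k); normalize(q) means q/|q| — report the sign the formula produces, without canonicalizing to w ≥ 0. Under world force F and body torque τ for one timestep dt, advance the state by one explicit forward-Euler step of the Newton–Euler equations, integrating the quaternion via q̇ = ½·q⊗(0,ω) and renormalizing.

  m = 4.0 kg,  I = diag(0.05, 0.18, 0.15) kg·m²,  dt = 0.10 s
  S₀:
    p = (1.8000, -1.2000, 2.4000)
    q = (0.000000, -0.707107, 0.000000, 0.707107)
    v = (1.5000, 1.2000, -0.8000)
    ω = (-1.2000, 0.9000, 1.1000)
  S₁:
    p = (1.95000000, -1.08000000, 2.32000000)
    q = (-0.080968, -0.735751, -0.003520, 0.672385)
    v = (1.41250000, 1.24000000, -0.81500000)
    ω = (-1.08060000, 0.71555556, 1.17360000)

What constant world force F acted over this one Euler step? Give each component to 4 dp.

F = (-3.5000, 1.6000, -0.6000)

Δv = v₁−v₀ = (-0.08750000, 0.04000000, -0.01500000)
F = m·Δv/dt = (-3.5000, 1.6000, -0.6000)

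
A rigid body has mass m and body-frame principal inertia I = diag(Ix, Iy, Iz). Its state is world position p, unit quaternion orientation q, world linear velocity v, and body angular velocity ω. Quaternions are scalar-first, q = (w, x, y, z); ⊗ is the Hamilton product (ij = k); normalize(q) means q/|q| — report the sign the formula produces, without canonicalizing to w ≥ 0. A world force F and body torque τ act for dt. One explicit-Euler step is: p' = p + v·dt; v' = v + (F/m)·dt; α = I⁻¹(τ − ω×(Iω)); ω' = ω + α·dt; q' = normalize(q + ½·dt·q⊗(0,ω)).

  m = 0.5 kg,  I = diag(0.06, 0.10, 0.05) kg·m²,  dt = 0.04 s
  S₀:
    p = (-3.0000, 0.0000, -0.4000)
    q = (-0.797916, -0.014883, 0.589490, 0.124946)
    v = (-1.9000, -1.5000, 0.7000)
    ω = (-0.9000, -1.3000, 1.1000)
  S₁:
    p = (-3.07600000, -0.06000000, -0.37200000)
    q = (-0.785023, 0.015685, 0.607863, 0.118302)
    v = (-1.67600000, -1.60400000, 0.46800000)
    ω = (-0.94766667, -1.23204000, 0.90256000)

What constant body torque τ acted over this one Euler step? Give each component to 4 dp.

ω₁ − ω₀ = (-0.04766667, 0.06796000, -0.19744000)
gyro term ω₀×Iω₀ = (0.0715, -0.0099, 0.0468)
I·α + gyro = (0.0000, 0.1600, -0.2000)

τ = (0.0000, 0.1600, -0.2000)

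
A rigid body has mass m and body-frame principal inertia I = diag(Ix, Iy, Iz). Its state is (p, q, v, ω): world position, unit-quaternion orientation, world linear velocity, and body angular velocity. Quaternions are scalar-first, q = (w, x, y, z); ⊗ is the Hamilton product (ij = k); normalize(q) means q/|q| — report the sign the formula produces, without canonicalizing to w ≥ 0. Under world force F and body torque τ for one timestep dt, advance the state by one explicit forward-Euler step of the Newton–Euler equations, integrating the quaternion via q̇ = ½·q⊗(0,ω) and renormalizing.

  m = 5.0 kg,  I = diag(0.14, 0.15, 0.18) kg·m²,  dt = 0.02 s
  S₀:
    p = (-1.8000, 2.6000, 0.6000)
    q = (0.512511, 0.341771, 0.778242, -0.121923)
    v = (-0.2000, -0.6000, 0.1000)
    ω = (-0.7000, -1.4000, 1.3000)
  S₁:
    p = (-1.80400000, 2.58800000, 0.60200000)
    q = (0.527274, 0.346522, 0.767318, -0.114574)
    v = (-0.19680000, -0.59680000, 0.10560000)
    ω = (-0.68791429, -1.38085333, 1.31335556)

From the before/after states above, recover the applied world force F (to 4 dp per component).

F = (0.8000, 0.8000, 1.4000)

v₁ − v₀ = (0.00320000, 0.00320000, 0.00560000)
F = m·Δv/dt = (0.8000, 0.8000, 1.4000)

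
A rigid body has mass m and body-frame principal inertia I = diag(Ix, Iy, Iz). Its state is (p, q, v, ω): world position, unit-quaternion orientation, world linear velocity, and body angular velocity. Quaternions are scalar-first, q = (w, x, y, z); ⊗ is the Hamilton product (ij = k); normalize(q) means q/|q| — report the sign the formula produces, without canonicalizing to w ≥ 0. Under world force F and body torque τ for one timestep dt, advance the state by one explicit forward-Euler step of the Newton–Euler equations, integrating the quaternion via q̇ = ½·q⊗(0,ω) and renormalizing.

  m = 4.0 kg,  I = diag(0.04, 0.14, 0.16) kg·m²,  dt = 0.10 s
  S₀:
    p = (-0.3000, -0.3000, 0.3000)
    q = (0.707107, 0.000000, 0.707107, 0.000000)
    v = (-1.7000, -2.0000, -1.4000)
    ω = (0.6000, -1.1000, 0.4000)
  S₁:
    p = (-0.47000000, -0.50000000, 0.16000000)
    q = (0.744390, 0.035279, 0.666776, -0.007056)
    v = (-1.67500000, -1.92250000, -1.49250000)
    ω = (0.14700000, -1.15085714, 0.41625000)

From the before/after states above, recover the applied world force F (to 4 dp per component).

v₁ − v₀ = (0.02500000, 0.07750000, -0.09250000)
applied force F = (1.0000, 3.1000, -3.7000)

F = (1.0000, 3.1000, -3.7000)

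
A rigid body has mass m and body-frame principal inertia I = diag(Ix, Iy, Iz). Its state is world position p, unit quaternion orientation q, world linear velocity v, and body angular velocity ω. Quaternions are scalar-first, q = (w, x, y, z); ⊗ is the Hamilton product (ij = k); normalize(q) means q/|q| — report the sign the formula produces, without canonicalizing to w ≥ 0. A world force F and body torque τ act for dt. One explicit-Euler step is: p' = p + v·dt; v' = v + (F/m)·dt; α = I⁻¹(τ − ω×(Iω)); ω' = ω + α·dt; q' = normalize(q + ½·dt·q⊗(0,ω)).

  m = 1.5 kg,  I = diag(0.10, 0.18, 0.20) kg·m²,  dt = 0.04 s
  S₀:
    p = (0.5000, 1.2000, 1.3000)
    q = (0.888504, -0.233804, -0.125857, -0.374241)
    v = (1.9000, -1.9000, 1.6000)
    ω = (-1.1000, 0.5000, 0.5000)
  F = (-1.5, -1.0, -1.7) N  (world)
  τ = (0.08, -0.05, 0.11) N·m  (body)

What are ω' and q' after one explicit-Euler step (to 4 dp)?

(τ − ω×Iω)/I = (0.7500, -0.5833, 0.7700)
new body rate ω' = (-1.0700, 0.4767, 0.5308)
2q̇ = q⊗(0,ω) = (-0.0071354, -0.8531624, 0.9728191, 0.1889073)
updated quaternion q' = (0.8881, -0.2508, -0.1064, -0.3703)

ω' = (-1.0700, 0.4767, 0.5308)
q' = (0.8881, -0.2508, -0.1064, -0.3703)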